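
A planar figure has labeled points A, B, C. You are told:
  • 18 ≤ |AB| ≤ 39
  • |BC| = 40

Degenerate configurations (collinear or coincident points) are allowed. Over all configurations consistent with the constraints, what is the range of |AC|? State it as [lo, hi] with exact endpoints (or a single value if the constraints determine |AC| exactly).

|AC| ∈ [1, 79]  (≈ [1.0000, 79.0000])

|AB| ∈ [18, 39]
|BC| ∈ {40}
|AC| ∈ [1, 79]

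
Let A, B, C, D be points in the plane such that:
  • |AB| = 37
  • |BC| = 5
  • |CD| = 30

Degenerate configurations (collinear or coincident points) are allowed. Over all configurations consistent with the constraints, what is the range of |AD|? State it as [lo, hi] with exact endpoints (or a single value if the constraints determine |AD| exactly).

|AB| ∈ {37}
|BC| ∈ {5}
|CD| ∈ {30}
|AC| ∈ [32, 42]
|BD| ∈ [25, 35]
|AD| ∈ [2, 72]

|AD| ∈ [2, 72]  (≈ [2.0000, 72.0000])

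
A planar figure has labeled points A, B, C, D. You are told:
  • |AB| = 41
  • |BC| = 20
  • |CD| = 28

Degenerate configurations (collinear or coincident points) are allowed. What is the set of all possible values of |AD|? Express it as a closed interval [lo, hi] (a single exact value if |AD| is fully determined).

|AB| ∈ {41}
|BC| ∈ {20}
|CD| ∈ {28}
|AC| ∈ [21, 61]
|BD| ∈ [8, 48]
|AD| ∈ [0, 89]

|AD| ∈ [0, 89]  (≈ [0.0000, 89.0000])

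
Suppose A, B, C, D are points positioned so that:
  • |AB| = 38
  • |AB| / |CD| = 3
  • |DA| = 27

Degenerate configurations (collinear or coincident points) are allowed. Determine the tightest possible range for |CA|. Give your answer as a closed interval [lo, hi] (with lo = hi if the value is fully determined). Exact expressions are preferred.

|CA| ∈ [43/3, 119/3]  (≈ [14.3333, 39.6667])

|AB| ∈ {38}
|AD| ∈ {27}
|CD| ∈ {38/3}
|BD| ∈ [11, 65]
|AC| ∈ [43/3, 119/3]
|BC| ∈ [0, 233/3]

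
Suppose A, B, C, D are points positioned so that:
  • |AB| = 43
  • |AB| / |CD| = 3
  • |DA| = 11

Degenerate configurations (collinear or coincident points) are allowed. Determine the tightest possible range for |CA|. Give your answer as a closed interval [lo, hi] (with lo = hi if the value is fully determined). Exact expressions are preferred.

|AB| ∈ {43}
|AD| ∈ {11}
|CD| ∈ {43/3}
|BD| ∈ [32, 54]
|AC| ∈ [10/3, 76/3]
|BC| ∈ [53/3, 205/3]

|CA| ∈ [10/3, 76/3]  (≈ [3.3333, 25.3333])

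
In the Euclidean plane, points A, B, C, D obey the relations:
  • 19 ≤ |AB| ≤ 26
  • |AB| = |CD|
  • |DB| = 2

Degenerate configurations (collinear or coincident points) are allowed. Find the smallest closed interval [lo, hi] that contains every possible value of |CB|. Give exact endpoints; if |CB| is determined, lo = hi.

|AB| ∈ [19, 26]
|BD| ∈ {2}
|CD| ∈ [19, 26]
|AD| ∈ [17, 28]
|BC| ∈ [17, 28]
|AC| ∈ [0, 54]

|CB| ∈ [17, 28]  (≈ [17.0000, 28.0000])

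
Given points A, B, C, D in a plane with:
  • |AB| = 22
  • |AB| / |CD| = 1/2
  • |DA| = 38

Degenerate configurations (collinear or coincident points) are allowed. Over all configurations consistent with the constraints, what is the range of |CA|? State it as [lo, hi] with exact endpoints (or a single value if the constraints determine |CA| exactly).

|AB| ∈ {22}
|AD| ∈ {38}
|CD| ∈ {44}
|BD| ∈ [16, 60]
|AC| ∈ [6, 82]
|BC| ∈ [0, 104]

|CA| ∈ [6, 82]  (≈ [6.0000, 82.0000])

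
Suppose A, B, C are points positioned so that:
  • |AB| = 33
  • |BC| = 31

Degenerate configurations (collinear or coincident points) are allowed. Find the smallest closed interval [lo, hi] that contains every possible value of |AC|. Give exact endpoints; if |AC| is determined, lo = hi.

|AC| ∈ [2, 64]  (≈ [2.0000, 64.0000])

|AB| ∈ {33}
|BC| ∈ {31}
|AC| ∈ [2, 64]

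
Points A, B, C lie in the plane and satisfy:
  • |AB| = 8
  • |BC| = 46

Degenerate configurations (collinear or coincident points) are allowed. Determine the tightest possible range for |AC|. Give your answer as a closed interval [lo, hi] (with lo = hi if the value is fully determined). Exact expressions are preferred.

|AC| ∈ [38, 54]  (≈ [38.0000, 54.0000])

|AB| ∈ {8}
|BC| ∈ {46}
|AC| ∈ [38, 54]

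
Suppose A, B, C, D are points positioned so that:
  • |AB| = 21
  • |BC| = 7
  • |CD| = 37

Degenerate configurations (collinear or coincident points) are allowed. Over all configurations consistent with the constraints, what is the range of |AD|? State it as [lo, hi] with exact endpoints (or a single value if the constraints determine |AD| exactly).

|AD| ∈ [9, 65]  (≈ [9.0000, 65.0000])

|AB| ∈ {21}
|BC| ∈ {7}
|CD| ∈ {37}
|AC| ∈ [14, 28]
|BD| ∈ [30, 44]
|AD| ∈ [9, 65]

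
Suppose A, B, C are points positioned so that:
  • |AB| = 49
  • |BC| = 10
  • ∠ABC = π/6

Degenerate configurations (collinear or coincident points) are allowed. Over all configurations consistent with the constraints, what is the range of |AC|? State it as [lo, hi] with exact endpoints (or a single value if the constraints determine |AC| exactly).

|AC| = √(2501 - 490·√(3))  (≈ 40.6484)

|AB| ∈ {49}
|BC| ∈ {10}
|AC| ∈ {√(2501 - 490·√(3))}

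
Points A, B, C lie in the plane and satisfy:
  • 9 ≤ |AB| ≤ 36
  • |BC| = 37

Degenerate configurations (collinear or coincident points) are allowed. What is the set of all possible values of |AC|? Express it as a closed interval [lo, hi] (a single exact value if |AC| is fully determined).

|AC| ∈ [1, 73]  (≈ [1.0000, 73.0000])

|AB| ∈ [9, 36]
|BC| ∈ {37}
|AC| ∈ [1, 73]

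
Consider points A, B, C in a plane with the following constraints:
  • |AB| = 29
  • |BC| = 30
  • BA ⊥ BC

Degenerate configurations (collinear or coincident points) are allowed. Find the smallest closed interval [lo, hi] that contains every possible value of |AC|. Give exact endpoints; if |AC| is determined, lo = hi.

|AC| = √(1741)  (≈ 41.7253)

|AB| ∈ {29}
|BC| ∈ {30}
|AC| ∈ {√(1741)}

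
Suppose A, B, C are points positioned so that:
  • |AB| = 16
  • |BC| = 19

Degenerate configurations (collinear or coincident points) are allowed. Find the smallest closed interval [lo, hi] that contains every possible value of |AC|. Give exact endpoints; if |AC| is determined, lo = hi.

|AC| ∈ [3, 35]  (≈ [3.0000, 35.0000])

|AB| ∈ {16}
|BC| ∈ {19}
|AC| ∈ [3, 35]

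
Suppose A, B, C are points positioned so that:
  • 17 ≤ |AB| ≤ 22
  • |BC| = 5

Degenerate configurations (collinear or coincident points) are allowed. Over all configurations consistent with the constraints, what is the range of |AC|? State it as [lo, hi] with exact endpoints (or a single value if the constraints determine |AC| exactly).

|AB| ∈ [17, 22]
|BC| ∈ {5}
|AC| ∈ [12, 27]

|AC| ∈ [12, 27]  (≈ [12.0000, 27.0000])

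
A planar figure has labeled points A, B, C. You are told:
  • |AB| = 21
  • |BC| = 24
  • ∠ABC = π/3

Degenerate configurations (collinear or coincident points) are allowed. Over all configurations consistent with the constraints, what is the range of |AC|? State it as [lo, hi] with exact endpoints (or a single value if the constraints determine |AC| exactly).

|AB| ∈ {21}
|BC| ∈ {24}
|AC| ∈ {3·√(57)}

|AC| = 3·√(57)  (≈ 22.6495)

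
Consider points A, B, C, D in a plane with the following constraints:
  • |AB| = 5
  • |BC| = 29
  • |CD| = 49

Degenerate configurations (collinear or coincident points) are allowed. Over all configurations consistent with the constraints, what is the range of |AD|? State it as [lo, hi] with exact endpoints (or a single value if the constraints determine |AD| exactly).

|AD| ∈ [15, 83]  (≈ [15.0000, 83.0000])

|AB| ∈ {5}
|BC| ∈ {29}
|CD| ∈ {49}
|AC| ∈ [24, 34]
|BD| ∈ [20, 78]
|AD| ∈ [15, 83]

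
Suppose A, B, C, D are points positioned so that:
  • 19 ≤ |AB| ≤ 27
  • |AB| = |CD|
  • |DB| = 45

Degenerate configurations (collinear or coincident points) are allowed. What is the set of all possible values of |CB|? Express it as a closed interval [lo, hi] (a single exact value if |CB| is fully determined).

|CB| ∈ [18, 72]  (≈ [18.0000, 72.0000])

|AB| ∈ [19, 27]
|BD| ∈ {45}
|CD| ∈ [19, 27]
|AD| ∈ [18, 72]
|BC| ∈ [18, 72]
|AC| ∈ [0, 99]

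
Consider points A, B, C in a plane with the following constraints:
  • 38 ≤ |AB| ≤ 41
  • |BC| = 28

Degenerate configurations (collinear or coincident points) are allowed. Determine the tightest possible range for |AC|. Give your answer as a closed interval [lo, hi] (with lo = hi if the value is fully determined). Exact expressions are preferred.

|AC| ∈ [10, 69]  (≈ [10.0000, 69.0000])

|AB| ∈ [38, 41]
|BC| ∈ {28}
|AC| ∈ [10, 69]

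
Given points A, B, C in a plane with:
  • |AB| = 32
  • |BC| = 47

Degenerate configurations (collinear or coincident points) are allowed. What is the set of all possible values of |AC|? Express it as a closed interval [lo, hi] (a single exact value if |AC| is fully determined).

|AC| ∈ [15, 79]  (≈ [15.0000, 79.0000])

|AB| ∈ {32}
|BC| ∈ {47}
|AC| ∈ [15, 79]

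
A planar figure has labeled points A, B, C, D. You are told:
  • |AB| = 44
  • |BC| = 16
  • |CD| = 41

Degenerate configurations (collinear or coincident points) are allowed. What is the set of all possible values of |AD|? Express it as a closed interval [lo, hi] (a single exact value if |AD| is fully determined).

|AD| ∈ [0, 101]  (≈ [0.0000, 101.0000])

|AB| ∈ {44}
|BC| ∈ {16}
|CD| ∈ {41}
|AC| ∈ [28, 60]
|BD| ∈ [25, 57]
|AD| ∈ [0, 101]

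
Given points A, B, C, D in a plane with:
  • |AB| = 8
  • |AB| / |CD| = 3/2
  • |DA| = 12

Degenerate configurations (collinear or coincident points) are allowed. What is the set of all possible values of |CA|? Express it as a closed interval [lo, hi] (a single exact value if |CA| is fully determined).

|CA| ∈ [20/3, 52/3]  (≈ [6.6667, 17.3333])

|AB| ∈ {8}
|AD| ∈ {12}
|CD| ∈ {16/3}
|BD| ∈ [4, 20]
|AC| ∈ [20/3, 52/3]
|BC| ∈ [0, 76/3]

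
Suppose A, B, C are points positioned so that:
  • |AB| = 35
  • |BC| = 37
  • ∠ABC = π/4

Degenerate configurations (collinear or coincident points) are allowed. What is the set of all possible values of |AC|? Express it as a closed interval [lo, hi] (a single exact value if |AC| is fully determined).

|AB| ∈ {35}
|BC| ∈ {37}
|AC| ∈ {√(2594 - 1295·√(2))}

|AC| = √(2594 - 1295·√(2))  (≈ 27.6151)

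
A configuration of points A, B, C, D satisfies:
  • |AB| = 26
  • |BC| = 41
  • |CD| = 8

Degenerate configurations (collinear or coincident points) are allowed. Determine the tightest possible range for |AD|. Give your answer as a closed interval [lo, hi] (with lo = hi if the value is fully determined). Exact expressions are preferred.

|AB| ∈ {26}
|BC| ∈ {41}
|CD| ∈ {8}
|AC| ∈ [15, 67]
|BD| ∈ [33, 49]
|AD| ∈ [7, 75]

|AD| ∈ [7, 75]  (≈ [7.0000, 75.0000])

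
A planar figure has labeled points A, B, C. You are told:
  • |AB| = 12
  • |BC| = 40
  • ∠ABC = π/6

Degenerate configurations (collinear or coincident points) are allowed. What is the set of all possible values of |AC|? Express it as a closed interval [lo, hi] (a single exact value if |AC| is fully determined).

|AB| ∈ {12}
|BC| ∈ {40}
|AC| ∈ {4·√(109 - 30·√(3))}

|AC| = 4·√(109 - 30·√(3))  (≈ 30.2095)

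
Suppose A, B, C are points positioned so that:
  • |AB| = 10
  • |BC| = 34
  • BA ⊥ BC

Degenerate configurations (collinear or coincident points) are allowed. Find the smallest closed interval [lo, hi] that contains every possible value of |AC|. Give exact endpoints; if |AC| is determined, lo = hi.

|AB| ∈ {10}
|BC| ∈ {34}
|AC| ∈ {2·√(314)}

|AC| = 2·√(314)  (≈ 35.4401)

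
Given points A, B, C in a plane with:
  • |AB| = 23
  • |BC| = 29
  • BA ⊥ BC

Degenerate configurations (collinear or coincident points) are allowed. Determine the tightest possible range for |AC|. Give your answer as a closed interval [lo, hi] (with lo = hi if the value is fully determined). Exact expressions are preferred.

|AC| = √(1370)  (≈ 37.0135)

|AB| ∈ {23}
|BC| ∈ {29}
|AC| ∈ {√(1370)}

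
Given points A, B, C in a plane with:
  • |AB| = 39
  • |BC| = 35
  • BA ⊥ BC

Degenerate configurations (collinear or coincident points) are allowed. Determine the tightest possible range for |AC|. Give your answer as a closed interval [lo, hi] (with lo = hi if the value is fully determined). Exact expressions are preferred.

|AC| = √(2746)  (≈ 52.4023)

|AB| ∈ {39}
|BC| ∈ {35}
|AC| ∈ {√(2746)}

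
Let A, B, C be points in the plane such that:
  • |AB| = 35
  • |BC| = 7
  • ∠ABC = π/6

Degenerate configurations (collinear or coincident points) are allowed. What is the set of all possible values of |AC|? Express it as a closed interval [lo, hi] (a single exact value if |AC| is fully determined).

|AC| = 7·√(26 - 5·√(3))  (≈ 29.1487)

|AB| ∈ {35}
|BC| ∈ {7}
|AC| ∈ {7·√(26 - 5·√(3))}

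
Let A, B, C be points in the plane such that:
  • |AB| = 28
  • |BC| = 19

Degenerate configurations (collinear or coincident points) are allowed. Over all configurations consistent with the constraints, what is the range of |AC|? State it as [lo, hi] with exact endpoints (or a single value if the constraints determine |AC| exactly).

|AC| ∈ [9, 47]  (≈ [9.0000, 47.0000])

|AB| ∈ {28}
|BC| ∈ {19}
|AC| ∈ [9, 47]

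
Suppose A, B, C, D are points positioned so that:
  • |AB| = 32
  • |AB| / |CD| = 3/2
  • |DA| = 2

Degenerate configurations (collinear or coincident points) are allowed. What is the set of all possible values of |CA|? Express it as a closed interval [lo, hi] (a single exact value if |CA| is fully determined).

|AB| ∈ {32}
|AD| ∈ {2}
|CD| ∈ {64/3}
|BD| ∈ [30, 34]
|AC| ∈ [58/3, 70/3]
|BC| ∈ [26/3, 166/3]

|CA| ∈ [58/3, 70/3]  (≈ [19.3333, 23.3333])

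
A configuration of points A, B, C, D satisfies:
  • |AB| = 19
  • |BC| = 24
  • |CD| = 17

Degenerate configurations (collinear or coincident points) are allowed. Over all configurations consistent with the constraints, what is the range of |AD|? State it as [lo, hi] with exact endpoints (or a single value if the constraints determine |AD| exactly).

|AD| ∈ [0, 60]  (≈ [0.0000, 60.0000])

|AB| ∈ {19}
|BC| ∈ {24}
|CD| ∈ {17}
|AC| ∈ [5, 43]
|BD| ∈ [7, 41]
|AD| ∈ [0, 60]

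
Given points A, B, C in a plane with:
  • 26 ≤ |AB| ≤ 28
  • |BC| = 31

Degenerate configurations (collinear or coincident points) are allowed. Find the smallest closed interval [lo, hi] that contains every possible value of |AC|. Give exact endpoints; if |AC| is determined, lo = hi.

|AB| ∈ [26, 28]
|BC| ∈ {31}
|AC| ∈ [3, 59]

|AC| ∈ [3, 59]  (≈ [3.0000, 59.0000])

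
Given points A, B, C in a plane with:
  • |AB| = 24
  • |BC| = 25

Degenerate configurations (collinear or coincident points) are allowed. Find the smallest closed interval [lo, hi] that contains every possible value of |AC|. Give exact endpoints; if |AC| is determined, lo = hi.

|AC| ∈ [1, 49]  (≈ [1.0000, 49.0000])

|AB| ∈ {24}
|BC| ∈ {25}
|AC| ∈ [1, 49]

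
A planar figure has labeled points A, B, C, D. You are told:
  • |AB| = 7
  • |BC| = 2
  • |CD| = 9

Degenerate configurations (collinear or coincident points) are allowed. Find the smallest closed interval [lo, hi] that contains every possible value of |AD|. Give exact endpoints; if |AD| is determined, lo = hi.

|AB| ∈ {7}
|BC| ∈ {2}
|CD| ∈ {9}
|AC| ∈ [5, 9]
|BD| ∈ [7, 11]
|AD| ∈ [0, 18]

|AD| ∈ [0, 18]  (≈ [0.0000, 18.0000])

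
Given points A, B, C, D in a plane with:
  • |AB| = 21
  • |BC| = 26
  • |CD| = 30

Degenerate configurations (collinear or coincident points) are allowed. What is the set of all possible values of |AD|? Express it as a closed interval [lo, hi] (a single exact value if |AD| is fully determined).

|AD| ∈ [0, 77]  (≈ [0.0000, 77.0000])

|AB| ∈ {21}
|BC| ∈ {26}
|CD| ∈ {30}
|AC| ∈ [5, 47]
|BD| ∈ [4, 56]
|AD| ∈ [0, 77]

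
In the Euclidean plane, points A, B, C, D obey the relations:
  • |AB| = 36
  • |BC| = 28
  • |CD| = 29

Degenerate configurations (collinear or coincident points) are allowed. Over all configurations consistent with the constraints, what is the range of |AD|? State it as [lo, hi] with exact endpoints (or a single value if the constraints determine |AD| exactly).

|AD| ∈ [0, 93]  (≈ [0.0000, 93.0000])

|AB| ∈ {36}
|BC| ∈ {28}
|CD| ∈ {29}
|AC| ∈ [8, 64]
|BD| ∈ [1, 57]
|AD| ∈ [0, 93]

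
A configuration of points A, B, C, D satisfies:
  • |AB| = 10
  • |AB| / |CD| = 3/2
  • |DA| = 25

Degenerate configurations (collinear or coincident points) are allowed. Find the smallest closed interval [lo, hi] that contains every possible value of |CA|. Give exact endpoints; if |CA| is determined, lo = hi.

|CA| ∈ [55/3, 95/3]  (≈ [18.3333, 31.6667])

|AB| ∈ {10}
|AD| ∈ {25}
|CD| ∈ {20/3}
|BD| ∈ [15, 35]
|AC| ∈ [55/3, 95/3]
|BC| ∈ [25/3, 125/3]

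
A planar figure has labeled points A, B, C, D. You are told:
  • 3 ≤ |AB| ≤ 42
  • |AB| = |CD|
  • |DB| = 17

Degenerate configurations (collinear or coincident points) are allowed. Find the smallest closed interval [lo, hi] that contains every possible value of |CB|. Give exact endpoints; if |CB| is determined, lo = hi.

|CB| ∈ [0, 59]  (≈ [0.0000, 59.0000])

|AB| ∈ [3, 42]
|BD| ∈ {17}
|CD| ∈ [3, 42]
|AD| ∈ [0, 59]
|BC| ∈ [0, 59]
|AC| ∈ [0, 101]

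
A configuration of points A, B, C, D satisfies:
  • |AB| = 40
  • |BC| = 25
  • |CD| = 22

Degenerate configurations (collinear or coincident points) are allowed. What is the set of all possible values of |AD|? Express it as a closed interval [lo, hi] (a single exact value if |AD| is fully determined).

|AB| ∈ {40}
|BC| ∈ {25}
|CD| ∈ {22}
|AC| ∈ [15, 65]
|BD| ∈ [3, 47]
|AD| ∈ [0, 87]

|AD| ∈ [0, 87]  (≈ [0.0000, 87.0000])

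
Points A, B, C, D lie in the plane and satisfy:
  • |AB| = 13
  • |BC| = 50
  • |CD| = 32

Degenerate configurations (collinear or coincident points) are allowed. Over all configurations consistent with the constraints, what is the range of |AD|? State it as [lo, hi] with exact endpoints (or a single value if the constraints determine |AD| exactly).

|AD| ∈ [5, 95]  (≈ [5.0000, 95.0000])

|AB| ∈ {13}
|BC| ∈ {50}
|CD| ∈ {32}
|AC| ∈ [37, 63]
|BD| ∈ [18, 82]
|AD| ∈ [5, 95]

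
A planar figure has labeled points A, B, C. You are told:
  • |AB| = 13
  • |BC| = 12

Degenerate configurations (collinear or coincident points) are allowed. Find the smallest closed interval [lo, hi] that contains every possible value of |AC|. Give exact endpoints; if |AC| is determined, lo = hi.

|AB| ∈ {13}
|BC| ∈ {12}
|AC| ∈ [1, 25]

|AC| ∈ [1, 25]  (≈ [1.0000, 25.0000])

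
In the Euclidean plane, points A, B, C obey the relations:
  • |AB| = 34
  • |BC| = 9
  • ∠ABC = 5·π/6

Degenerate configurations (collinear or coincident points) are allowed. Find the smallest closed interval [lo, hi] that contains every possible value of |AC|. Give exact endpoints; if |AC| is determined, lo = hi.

|AC| = √(306·√(3) + 1237)  (≈ 42.0358)

|AB| ∈ {34}
|BC| ∈ {9}
|AC| ∈ {√(306·√(3) + 1237)}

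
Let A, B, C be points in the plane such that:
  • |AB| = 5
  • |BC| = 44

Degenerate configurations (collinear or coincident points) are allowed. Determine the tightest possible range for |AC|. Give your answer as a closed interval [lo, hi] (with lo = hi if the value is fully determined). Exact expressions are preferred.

|AB| ∈ {5}
|BC| ∈ {44}
|AC| ∈ [39, 49]

|AC| ∈ [39, 49]  (≈ [39.0000, 49.0000])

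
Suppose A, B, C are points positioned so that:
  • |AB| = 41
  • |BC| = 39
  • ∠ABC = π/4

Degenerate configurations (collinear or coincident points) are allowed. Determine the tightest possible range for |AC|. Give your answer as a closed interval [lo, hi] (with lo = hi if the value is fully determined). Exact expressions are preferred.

|AB| ∈ {41}
|BC| ∈ {39}
|AC| ∈ {√(3202 - 1599·√(2))}

|AC| = √(3202 - 1599·√(2))  (≈ 30.6704)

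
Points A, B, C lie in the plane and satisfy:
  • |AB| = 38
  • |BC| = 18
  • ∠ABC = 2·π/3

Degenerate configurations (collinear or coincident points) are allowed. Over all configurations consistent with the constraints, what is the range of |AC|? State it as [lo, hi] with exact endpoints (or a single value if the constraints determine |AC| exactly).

|AB| ∈ {38}
|BC| ∈ {18}
|AC| ∈ {2·√(613)}

|AC| = 2·√(613)  (≈ 49.5177)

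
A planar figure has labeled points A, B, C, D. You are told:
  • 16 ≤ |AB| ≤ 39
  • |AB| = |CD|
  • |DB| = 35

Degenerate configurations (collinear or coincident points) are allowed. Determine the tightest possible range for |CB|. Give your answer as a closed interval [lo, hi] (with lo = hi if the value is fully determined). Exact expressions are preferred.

|CB| ∈ [0, 74]  (≈ [0.0000, 74.0000])

|AB| ∈ [16, 39]
|BD| ∈ {35}
|CD| ∈ [16, 39]
|AD| ∈ [0, 74]
|BC| ∈ [0, 74]
|AC| ∈ [0, 113]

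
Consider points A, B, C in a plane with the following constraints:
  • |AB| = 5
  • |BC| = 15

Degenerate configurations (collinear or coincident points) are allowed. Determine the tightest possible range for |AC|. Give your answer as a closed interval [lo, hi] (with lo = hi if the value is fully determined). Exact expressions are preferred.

|AB| ∈ {5}
|BC| ∈ {15}
|AC| ∈ [10, 20]

|AC| ∈ [10, 20]  (≈ [10.0000, 20.0000])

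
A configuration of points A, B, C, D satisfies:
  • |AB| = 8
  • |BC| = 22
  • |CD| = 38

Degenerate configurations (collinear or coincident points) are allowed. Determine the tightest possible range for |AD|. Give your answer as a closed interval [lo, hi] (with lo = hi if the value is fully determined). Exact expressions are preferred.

|AB| ∈ {8}
|BC| ∈ {22}
|CD| ∈ {38}
|AC| ∈ [14, 30]
|BD| ∈ [16, 60]
|AD| ∈ [8, 68]

|AD| ∈ [8, 68]  (≈ [8.0000, 68.0000])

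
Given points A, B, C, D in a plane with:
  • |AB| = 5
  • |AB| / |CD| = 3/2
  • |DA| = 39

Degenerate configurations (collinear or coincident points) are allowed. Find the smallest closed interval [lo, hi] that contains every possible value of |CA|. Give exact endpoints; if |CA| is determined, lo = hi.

|CA| ∈ [107/3, 127/3]  (≈ [35.6667, 42.3333])

|AB| ∈ {5}
|AD| ∈ {39}
|CD| ∈ {10/3}
|BD| ∈ [34, 44]
|AC| ∈ [107/3, 127/3]
|BC| ∈ [92/3, 142/3]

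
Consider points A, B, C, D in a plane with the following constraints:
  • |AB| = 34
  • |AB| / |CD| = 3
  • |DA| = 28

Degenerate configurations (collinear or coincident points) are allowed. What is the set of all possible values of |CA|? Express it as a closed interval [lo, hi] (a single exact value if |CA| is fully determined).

|AB| ∈ {34}
|AD| ∈ {28}
|CD| ∈ {34/3}
|BD| ∈ [6, 62]
|AC| ∈ [50/3, 118/3]
|BC| ∈ [0, 220/3]

|CA| ∈ [50/3, 118/3]  (≈ [16.6667, 39.3333])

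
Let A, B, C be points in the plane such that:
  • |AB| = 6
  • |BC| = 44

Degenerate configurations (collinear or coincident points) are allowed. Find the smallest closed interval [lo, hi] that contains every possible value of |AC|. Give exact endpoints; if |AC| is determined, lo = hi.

|AC| ∈ [38, 50]  (≈ [38.0000, 50.0000])

|AB| ∈ {6}
|BC| ∈ {44}
|AC| ∈ [38, 50]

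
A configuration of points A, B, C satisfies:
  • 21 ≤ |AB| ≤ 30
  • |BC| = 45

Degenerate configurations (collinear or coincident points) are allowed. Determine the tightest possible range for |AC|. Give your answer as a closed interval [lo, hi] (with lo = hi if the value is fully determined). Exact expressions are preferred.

|AB| ∈ [21, 30]
|BC| ∈ {45}
|AC| ∈ [15, 75]

|AC| ∈ [15, 75]  (≈ [15.0000, 75.0000])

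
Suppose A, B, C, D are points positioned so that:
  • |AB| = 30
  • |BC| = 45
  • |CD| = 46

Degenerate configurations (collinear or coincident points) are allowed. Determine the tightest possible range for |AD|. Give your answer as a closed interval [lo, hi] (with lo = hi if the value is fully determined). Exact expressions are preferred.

|AD| ∈ [0, 121]  (≈ [0.0000, 121.0000])

|AB| ∈ {30}
|BC| ∈ {45}
|CD| ∈ {46}
|AC| ∈ [15, 75]
|BD| ∈ [1, 91]
|AD| ∈ [0, 121]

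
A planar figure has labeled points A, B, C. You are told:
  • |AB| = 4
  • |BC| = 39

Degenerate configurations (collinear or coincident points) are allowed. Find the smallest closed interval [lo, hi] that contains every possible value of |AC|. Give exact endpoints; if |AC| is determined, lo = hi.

|AC| ∈ [35, 43]  (≈ [35.0000, 43.0000])

|AB| ∈ {4}
|BC| ∈ {39}
|AC| ∈ [35, 43]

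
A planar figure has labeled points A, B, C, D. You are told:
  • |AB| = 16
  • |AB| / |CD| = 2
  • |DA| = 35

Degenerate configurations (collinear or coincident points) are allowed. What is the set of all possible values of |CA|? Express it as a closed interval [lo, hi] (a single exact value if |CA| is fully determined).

|AB| ∈ {16}
|AD| ∈ {35}
|CD| ∈ {8}
|BD| ∈ [19, 51]
|AC| ∈ [27, 43]
|BC| ∈ [11, 59]

|CA| ∈ [27, 43]  (≈ [27.0000, 43.0000])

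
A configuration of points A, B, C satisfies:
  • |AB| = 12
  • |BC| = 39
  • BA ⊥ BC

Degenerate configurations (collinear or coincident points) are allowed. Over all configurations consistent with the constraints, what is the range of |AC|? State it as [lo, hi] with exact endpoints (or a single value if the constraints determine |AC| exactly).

|AC| = 3·√(185)  (≈ 40.8044)

|AB| ∈ {12}
|BC| ∈ {39}
|AC| ∈ {3·√(185)}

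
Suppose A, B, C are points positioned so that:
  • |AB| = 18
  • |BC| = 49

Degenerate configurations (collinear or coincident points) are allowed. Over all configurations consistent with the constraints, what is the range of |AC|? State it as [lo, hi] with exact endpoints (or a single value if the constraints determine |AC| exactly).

|AC| ∈ [31, 67]  (≈ [31.0000, 67.0000])

|AB| ∈ {18}
|BC| ∈ {49}
|AC| ∈ [31, 67]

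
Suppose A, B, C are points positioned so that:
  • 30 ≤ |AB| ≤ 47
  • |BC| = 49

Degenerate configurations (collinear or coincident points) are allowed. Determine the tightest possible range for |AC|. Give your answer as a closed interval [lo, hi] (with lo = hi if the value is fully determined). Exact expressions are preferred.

|AB| ∈ [30, 47]
|BC| ∈ {49}
|AC| ∈ [2, 96]

|AC| ∈ [2, 96]  (≈ [2.0000, 96.0000])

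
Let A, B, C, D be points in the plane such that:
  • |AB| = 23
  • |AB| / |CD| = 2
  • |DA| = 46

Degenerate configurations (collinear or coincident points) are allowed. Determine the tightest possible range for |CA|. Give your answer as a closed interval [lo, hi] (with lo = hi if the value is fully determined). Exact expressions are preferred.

|AB| ∈ {23}
|AD| ∈ {46}
|CD| ∈ {23/2}
|BD| ∈ [23, 69]
|AC| ∈ [69/2, 115/2]
|BC| ∈ [23/2, 161/2]

|CA| ∈ [69/2, 115/2]  (≈ [34.5000, 57.5000])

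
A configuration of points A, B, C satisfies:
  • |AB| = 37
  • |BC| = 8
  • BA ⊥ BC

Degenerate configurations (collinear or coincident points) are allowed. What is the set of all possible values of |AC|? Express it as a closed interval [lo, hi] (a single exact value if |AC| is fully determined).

|AB| ∈ {37}
|BC| ∈ {8}
|AC| ∈ {√(1433)}

|AC| = √(1433)  (≈ 37.8550)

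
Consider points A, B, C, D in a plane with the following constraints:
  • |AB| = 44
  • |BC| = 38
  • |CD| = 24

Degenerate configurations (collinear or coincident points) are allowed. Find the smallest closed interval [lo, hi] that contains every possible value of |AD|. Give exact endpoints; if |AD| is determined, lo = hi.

|AD| ∈ [0, 106]  (≈ [0.0000, 106.0000])

|AB| ∈ {44}
|BC| ∈ {38}
|CD| ∈ {24}
|AC| ∈ [6, 82]
|BD| ∈ [14, 62]
|AD| ∈ [0, 106]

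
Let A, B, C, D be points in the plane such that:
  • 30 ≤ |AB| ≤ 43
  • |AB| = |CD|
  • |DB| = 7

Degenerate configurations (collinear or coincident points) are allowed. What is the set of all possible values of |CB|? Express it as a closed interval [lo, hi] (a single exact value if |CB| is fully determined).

|AB| ∈ [30, 43]
|BD| ∈ {7}
|CD| ∈ [30, 43]
|AD| ∈ [23, 50]
|BC| ∈ [23, 50]
|AC| ∈ [0, 93]

|CB| ∈ [23, 50]  (≈ [23.0000, 50.0000])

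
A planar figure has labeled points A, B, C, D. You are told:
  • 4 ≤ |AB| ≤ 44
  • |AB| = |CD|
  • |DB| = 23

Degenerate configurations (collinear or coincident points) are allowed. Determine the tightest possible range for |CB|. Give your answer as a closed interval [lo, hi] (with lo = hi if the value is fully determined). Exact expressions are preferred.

|CB| ∈ [0, 67]  (≈ [0.0000, 67.0000])

|AB| ∈ [4, 44]
|BD| ∈ {23}
|CD| ∈ [4, 44]
|AD| ∈ [0, 67]
|BC| ∈ [0, 67]
|AC| ∈ [0, 111]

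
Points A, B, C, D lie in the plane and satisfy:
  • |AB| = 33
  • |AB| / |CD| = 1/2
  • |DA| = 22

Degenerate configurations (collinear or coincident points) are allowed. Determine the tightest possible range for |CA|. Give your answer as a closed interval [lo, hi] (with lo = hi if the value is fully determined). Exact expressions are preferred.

|CA| ∈ [44, 88]  (≈ [44.0000, 88.0000])

|AB| ∈ {33}
|AD| ∈ {22}
|CD| ∈ {66}
|BD| ∈ [11, 55]
|AC| ∈ [44, 88]
|BC| ∈ [11, 121]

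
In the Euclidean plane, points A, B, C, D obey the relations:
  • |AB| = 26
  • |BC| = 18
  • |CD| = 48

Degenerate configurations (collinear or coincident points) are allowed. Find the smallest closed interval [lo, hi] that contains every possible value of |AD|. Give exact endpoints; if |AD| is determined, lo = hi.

|AB| ∈ {26}
|BC| ∈ {18}
|CD| ∈ {48}
|AC| ∈ [8, 44]
|BD| ∈ [30, 66]
|AD| ∈ [4, 92]

|AD| ∈ [4, 92]  (≈ [4.0000, 92.0000])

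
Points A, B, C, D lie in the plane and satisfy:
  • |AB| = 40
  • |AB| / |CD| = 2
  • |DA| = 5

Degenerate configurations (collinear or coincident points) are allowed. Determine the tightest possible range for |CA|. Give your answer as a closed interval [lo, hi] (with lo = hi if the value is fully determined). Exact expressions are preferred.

|CA| ∈ [15, 25]  (≈ [15.0000, 25.0000])

|AB| ∈ {40}
|AD| ∈ {5}
|CD| ∈ {20}
|BD| ∈ [35, 45]
|AC| ∈ [15, 25]
|BC| ∈ [15, 65]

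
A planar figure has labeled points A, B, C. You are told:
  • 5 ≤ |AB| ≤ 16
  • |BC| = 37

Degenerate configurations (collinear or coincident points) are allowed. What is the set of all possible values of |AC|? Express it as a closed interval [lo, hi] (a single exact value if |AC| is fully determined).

|AC| ∈ [21, 53]  (≈ [21.0000, 53.0000])

|AB| ∈ [5, 16]
|BC| ∈ {37}
|AC| ∈ [21, 53]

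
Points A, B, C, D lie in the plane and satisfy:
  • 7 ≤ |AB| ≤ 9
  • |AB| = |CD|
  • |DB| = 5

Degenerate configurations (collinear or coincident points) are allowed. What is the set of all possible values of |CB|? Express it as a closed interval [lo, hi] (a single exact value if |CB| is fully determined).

|AB| ∈ [7, 9]
|BD| ∈ {5}
|CD| ∈ [7, 9]
|AD| ∈ [2, 14]
|BC| ∈ [2, 14]
|AC| ∈ [0, 23]

|CB| ∈ [2, 14]  (≈ [2.0000, 14.0000])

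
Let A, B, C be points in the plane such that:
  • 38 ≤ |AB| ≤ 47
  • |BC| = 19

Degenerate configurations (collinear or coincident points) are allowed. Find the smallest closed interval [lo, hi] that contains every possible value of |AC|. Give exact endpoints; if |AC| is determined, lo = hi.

|AB| ∈ [38, 47]
|BC| ∈ {19}
|AC| ∈ [19, 66]

|AC| ∈ [19, 66]  (≈ [19.0000, 66.0000])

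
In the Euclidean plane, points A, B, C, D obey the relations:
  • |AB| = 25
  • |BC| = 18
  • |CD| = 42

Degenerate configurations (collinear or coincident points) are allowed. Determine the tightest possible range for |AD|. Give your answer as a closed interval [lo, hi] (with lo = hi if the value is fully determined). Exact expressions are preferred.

|AB| ∈ {25}
|BC| ∈ {18}
|CD| ∈ {42}
|AC| ∈ [7, 43]
|BD| ∈ [24, 60]
|AD| ∈ [0, 85]

|AD| ∈ [0, 85]  (≈ [0.0000, 85.0000])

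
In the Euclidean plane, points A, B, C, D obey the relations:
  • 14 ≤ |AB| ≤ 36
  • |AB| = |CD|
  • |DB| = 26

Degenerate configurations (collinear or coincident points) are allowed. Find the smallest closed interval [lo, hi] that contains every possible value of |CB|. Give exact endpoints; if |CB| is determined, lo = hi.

|CB| ∈ [0, 62]  (≈ [0.0000, 62.0000])

|AB| ∈ [14, 36]
|BD| ∈ {26}
|CD| ∈ [14, 36]
|AD| ∈ [0, 62]
|BC| ∈ [0, 62]
|AC| ∈ [0, 98]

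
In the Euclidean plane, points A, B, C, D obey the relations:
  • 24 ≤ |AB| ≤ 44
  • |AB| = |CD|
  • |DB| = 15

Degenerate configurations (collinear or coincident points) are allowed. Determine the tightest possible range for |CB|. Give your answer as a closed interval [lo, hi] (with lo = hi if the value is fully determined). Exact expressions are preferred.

|AB| ∈ [24, 44]
|BD| ∈ {15}
|CD| ∈ [24, 44]
|AD| ∈ [9, 59]
|BC| ∈ [9, 59]
|AC| ∈ [0, 103]

|CB| ∈ [9, 59]  (≈ [9.0000, 59.0000])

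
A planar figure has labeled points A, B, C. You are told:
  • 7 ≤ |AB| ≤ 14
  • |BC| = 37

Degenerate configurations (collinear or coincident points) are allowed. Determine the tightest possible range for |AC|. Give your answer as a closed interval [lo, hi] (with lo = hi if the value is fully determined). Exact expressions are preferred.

|AB| ∈ [7, 14]
|BC| ∈ {37}
|AC| ∈ [23, 51]

|AC| ∈ [23, 51]  (≈ [23.0000, 51.0000])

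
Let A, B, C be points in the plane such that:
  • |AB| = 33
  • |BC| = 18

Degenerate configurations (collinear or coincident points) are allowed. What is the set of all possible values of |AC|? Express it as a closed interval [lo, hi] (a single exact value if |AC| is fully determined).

|AC| ∈ [15, 51]  (≈ [15.0000, 51.0000])

|AB| ∈ {33}
|BC| ∈ {18}
|AC| ∈ [15, 51]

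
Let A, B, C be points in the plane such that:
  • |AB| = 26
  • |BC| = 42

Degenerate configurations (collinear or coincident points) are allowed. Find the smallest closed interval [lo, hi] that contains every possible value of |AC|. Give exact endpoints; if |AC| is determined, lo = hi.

|AB| ∈ {26}
|BC| ∈ {42}
|AC| ∈ [16, 68]

|AC| ∈ [16, 68]  (≈ [16.0000, 68.0000])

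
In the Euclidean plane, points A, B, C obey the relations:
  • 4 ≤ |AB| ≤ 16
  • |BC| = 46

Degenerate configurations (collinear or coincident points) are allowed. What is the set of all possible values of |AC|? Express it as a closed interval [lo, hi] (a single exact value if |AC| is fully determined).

|AC| ∈ [30, 62]  (≈ [30.0000, 62.0000])

|AB| ∈ [4, 16]
|BC| ∈ {46}
|AC| ∈ [30, 62]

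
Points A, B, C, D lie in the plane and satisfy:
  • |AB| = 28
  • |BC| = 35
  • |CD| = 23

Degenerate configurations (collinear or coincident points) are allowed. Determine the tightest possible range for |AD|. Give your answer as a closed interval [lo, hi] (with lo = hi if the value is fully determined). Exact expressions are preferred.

|AB| ∈ {28}
|BC| ∈ {35}
|CD| ∈ {23}
|AC| ∈ [7, 63]
|BD| ∈ [12, 58]
|AD| ∈ [0, 86]

|AD| ∈ [0, 86]  (≈ [0.0000, 86.0000])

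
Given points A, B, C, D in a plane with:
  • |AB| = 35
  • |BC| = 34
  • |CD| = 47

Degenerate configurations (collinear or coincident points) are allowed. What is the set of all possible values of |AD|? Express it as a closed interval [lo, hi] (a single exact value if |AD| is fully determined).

|AD| ∈ [0, 116]  (≈ [0.0000, 116.0000])

|AB| ∈ {35}
|BC| ∈ {34}
|CD| ∈ {47}
|AC| ∈ [1, 69]
|BD| ∈ [13, 81]
|AD| ∈ [0, 116]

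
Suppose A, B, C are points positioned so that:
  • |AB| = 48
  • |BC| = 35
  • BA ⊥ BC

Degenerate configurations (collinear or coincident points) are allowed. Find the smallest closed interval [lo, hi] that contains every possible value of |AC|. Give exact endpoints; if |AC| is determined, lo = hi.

|AB| ∈ {48}
|BC| ∈ {35}
|AC| ∈ {√(3529)}

|AC| = √(3529)  (≈ 59.4054)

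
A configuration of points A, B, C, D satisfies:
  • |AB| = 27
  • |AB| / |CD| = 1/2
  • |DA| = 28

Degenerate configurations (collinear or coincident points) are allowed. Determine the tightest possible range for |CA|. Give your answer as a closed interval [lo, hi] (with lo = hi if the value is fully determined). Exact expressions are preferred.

|AB| ∈ {27}
|AD| ∈ {28}
|CD| ∈ {54}
|BD| ∈ [1, 55]
|AC| ∈ [26, 82]
|BC| ∈ [0, 109]

|CA| ∈ [26, 82]  (≈ [26.0000, 82.0000])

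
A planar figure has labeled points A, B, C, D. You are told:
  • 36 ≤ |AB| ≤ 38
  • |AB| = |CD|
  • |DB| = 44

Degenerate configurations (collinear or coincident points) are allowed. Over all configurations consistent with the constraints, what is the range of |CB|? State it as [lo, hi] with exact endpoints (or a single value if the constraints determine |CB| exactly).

|CB| ∈ [6, 82]  (≈ [6.0000, 82.0000])

|AB| ∈ [36, 38]
|BD| ∈ {44}
|CD| ∈ [36, 38]
|AD| ∈ [6, 82]
|BC| ∈ [6, 82]
|AC| ∈ [0, 120]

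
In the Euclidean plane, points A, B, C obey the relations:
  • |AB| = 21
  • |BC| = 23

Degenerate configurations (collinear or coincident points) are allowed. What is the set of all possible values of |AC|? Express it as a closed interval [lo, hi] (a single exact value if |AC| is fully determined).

|AC| ∈ [2, 44]  (≈ [2.0000, 44.0000])

|AB| ∈ {21}
|BC| ∈ {23}
|AC| ∈ [2, 44]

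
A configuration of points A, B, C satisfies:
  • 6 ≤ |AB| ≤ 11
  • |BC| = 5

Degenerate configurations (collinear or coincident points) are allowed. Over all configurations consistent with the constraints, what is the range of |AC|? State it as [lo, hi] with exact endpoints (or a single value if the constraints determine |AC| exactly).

|AB| ∈ [6, 11]
|BC| ∈ {5}
|AC| ∈ [1, 16]

|AC| ∈ [1, 16]  (≈ [1.0000, 16.0000])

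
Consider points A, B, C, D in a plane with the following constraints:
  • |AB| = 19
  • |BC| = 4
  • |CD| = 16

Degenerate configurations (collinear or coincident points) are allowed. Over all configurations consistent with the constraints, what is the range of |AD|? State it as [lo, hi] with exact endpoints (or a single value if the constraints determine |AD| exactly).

|AD| ∈ [0, 39]  (≈ [0.0000, 39.0000])

|AB| ∈ {19}
|BC| ∈ {4}
|CD| ∈ {16}
|AC| ∈ [15, 23]
|BD| ∈ [12, 20]
|AD| ∈ [0, 39]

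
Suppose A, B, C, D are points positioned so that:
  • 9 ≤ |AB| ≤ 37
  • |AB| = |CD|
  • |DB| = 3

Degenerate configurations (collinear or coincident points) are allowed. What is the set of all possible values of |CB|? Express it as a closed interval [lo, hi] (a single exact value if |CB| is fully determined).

|CB| ∈ [6, 40]  (≈ [6.0000, 40.0000])

|AB| ∈ [9, 37]
|BD| ∈ {3}
|CD| ∈ [9, 37]
|AD| ∈ [6, 40]
|BC| ∈ [6, 40]
|AC| ∈ [0, 77]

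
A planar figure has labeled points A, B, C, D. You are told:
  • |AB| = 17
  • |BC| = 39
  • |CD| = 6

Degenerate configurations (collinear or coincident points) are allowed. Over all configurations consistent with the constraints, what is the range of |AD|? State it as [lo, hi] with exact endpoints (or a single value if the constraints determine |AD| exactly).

|AD| ∈ [16, 62]  (≈ [16.0000, 62.0000])

|AB| ∈ {17}
|BC| ∈ {39}
|CD| ∈ {6}
|AC| ∈ [22, 56]
|BD| ∈ [33, 45]
|AD| ∈ [16, 62]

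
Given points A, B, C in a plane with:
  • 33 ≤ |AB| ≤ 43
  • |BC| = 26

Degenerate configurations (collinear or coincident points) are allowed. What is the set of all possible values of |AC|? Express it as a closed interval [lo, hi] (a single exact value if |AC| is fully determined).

|AC| ∈ [7, 69]  (≈ [7.0000, 69.0000])

|AB| ∈ [33, 43]
|BC| ∈ {26}
|AC| ∈ [7, 69]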